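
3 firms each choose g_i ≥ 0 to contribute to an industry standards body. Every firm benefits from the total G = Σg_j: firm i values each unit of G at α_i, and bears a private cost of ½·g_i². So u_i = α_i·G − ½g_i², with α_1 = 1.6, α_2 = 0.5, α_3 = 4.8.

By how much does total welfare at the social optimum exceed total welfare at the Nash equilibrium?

36.73

Firm i's FOC: ∂u_i/∂g_i = α_i − g_i = 0, so g_i* = α_i.
NE contributions = (1.6, 0.5, 4.8); G = 6.9.
W^NE = (Σα)·G − ½Σα_i² = 6.9² − ½·25.85 = 34.685.
Planner sets g_i = Σα_j = 6.9 for every i, so G^SO = 3·6.9 = 20.7.
W^SO = (Σα)·G^SO − ½·3·(Σα)² = (3/2)·6.9² = 71.415.
Deadweight loss = W^SO − W^NE = 36.73.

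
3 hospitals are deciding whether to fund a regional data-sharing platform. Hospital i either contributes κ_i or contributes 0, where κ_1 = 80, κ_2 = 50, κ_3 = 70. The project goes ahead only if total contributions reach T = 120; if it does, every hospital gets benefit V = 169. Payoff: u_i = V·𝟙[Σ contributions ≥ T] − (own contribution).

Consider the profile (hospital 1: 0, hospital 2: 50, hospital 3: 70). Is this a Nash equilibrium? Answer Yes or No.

Total = 120 ≥ 120: provided.
Hospital 1 (pledges 0, payoff 169): pledging 80 → total 200, payoff 89. No gain.
Hospital 2 (pledges 50, payoff 119): dropping to 0 → total 70, payoff 0. No gain.
Hospital 3 (pledges 70, payoff 99): dropping to 0 → total 50, payoff 0. No gain.

Yes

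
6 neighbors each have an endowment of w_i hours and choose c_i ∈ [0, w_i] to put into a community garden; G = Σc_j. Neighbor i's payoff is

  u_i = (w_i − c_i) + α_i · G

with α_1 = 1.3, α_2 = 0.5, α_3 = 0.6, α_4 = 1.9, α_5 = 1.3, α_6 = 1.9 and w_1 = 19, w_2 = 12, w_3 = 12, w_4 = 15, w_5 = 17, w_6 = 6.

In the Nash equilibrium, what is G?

57

∂u_i/∂c_i = α_i − 1, so neighbor i contributes w_i if α_i > 1, else 0.
α_i > 1 for i ∈ {1, 4, 5, 6}; NE contributions (19, 0, 0, 15, 17, 6), G = 57.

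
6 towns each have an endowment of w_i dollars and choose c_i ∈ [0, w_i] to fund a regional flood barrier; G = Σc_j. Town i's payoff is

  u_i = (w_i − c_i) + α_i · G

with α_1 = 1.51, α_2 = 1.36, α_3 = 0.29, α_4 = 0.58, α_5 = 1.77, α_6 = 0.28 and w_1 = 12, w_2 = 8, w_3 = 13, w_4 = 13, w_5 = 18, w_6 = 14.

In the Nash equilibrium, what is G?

38

∂u_i/∂c_i = α_i − 1, so town i contributes w_i if α_i > 1, else 0.
α_i > 1 for i ∈ {1, 2, 5}; NE contributions (12, 8, 0, 0, 18, 0), G = 38.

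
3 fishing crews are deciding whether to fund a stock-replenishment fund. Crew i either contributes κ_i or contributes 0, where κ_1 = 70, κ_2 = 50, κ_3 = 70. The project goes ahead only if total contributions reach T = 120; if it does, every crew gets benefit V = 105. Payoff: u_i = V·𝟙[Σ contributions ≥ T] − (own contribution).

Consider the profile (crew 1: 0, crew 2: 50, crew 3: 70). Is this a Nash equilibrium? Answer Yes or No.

Total = 120 ≥ 120: provided.
Crew 1 (pledges 0, payoff 105): pledging 70 → total 190, payoff 35. No gain.
Crew 2 (pledges 50, payoff 55): dropping to 0 → total 70, payoff 0. No gain.
Crew 3 (pledges 70, payoff 35): dropping to 0 → total 50, payoff 0. No gain.

Yes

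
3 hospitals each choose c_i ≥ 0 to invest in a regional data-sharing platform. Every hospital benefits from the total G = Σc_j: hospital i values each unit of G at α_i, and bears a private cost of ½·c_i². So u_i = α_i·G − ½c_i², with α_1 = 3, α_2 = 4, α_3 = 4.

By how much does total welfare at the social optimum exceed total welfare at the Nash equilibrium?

Hospital i's FOC: ∂u_i/∂c_i = α_i − c_i = 0, so c_i* = α_i.
NE contributions = (3, 4, 4); G = 11.
W^NE = (Σα)·G − ½Σα_i² = 11² − ½·41 = 100.5.
Planner sets c_i = Σα_j = 11 for every i, so G^SO = 3·11 = 33.
W^SO = (Σα)·G^SO − ½·3·(Σα)² = (3/2)·11² = 181.5.
Deadweight loss = W^SO − W^NE = 81.

81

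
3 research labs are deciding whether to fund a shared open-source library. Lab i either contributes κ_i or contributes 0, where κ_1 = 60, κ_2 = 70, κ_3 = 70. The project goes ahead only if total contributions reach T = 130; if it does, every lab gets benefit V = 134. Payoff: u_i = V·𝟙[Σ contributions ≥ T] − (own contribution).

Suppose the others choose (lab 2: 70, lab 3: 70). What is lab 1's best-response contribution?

0

Others' total = 140 ≥ 130; contributing adds cost 60 for no extra benefit.
Best response: 0.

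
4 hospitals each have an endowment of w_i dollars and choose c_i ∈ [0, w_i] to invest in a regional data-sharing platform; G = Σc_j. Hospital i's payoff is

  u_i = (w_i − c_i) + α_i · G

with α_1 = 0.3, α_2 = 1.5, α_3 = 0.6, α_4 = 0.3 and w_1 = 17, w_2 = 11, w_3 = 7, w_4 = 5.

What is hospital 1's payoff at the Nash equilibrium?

20.3

∂u_i/∂c_i = α_i − 1, so hospital i contributes w_i if α_i > 1, else 0.
α_i > 1 for i ∈ {2}; NE contributions (0, 11, 0, 0), G = 11.
u_1 = (17 − 0) + 0.3·11 = 20.3.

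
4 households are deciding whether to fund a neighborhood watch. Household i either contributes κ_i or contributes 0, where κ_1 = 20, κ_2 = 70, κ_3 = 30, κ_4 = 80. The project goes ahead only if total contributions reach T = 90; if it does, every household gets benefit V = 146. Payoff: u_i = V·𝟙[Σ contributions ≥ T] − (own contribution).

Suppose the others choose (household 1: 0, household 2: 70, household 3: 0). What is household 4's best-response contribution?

80

Others' total = 70. Contributing 80 brings total to 150 ≥ 90: gain V − κ_4 = 66.
Best response: 80.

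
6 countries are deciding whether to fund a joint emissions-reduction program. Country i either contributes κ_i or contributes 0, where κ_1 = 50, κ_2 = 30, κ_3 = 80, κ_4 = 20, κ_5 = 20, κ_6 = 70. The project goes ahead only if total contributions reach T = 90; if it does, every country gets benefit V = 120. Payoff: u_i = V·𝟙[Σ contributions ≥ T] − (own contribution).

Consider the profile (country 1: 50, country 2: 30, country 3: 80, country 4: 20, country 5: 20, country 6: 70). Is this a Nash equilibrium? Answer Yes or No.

No

Total = 270 ≥ 90: provided.
Country 1 (pledges 50, payoff 70): dropping to 0 → total 220, payoff 120. Profitable deviation.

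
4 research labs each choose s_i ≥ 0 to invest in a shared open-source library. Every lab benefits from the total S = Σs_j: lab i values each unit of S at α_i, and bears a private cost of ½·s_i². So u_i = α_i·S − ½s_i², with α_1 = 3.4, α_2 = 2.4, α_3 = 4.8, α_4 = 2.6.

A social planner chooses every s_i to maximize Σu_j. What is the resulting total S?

52.8

Planner FOC: ∂(Σu_j)/∂s_i = (Σα_j) − s_i = 0, so s_i^SO = Σα_j = 13.2 for every i; S^SO = 52.8.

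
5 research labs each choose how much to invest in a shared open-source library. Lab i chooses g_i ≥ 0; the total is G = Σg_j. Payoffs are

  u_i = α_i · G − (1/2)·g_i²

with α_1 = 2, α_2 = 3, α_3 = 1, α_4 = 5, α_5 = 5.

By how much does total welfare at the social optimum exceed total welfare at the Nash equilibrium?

Lab i's FOC: ∂u_i/∂g_i = α_i − g_i = 0, so g_i* = α_i.
NE contributions = (2, 3, 1, 5, 5); G = 16.
W^NE = (Σα)·G − ½Σα_i² = 16² − ½·64 = 224.
Planner sets g_i = Σα_j = 16 for every i, so G^SO = 5·16 = 80.
W^SO = (Σα)·G^SO − ½·5·(Σα)² = (5/2)·16² = 640.
Deadweight loss = W^SO − W^NE = 416.

416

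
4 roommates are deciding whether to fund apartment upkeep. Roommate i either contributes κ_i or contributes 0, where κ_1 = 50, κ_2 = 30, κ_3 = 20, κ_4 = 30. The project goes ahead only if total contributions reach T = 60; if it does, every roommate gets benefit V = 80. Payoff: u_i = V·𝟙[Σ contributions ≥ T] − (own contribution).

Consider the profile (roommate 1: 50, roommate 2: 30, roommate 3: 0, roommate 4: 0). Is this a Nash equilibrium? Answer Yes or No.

Yes

Total = 80 ≥ 60: provided.
Roommate 1 (pledges 50, payoff 30): dropping to 0 → total 30, payoff 0. No gain.
Roommate 2 (pledges 30, payoff 50): dropping to 0 → total 50, payoff 0. No gain.
Roommate 3 (pledges 0, payoff 80): pledging 20 → total 100, payoff 60. No gain.
Roommate 4 (pledges 0, payoff 80): pledging 30 → total 110, payoff 50. No gain.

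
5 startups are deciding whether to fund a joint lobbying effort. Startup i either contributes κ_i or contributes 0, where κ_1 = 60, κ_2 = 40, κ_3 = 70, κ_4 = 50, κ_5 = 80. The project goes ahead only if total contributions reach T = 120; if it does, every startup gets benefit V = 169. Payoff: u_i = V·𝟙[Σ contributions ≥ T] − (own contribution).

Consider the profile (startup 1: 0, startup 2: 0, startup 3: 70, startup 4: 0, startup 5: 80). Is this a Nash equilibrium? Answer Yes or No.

Total = 150 ≥ 120: provided.
Startup 1 (pledges 0, payoff 169): pledging 60 → total 210, payoff 109. No gain.
Startup 2 (pledges 0, payoff 169): pledging 40 → total 190, payoff 129. No gain.
Startup 3 (pledges 70, payoff 99): dropping to 0 → total 80, payoff 0. No gain.
Startup 4 (pledges 0, payoff 169): pledging 50 → total 200, payoff 119. No gain.
Startup 5 (pledges 80, payoff 89): dropping to 0 → total 70, payoff 0. No gain.

Yes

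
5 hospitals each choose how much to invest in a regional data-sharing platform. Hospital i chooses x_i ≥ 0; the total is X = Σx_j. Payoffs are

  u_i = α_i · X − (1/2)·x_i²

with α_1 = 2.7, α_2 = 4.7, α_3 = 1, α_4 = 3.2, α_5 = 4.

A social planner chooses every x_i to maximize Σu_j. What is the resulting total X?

Planner FOC: ∂(Σu_j)/∂x_i = (Σα_j) − x_i = 0, so x_i^SO = Σα_j = 15.6 for every i; X^SO = 78.

78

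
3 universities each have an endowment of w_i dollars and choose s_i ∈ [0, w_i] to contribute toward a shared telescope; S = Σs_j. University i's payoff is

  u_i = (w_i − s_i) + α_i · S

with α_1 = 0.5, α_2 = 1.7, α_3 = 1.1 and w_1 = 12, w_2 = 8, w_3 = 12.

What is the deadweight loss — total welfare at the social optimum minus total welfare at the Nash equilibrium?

∂u_i/∂s_i = α_i − 1, so university i contributes w_i if α_i > 1, else 0.
α_i > 1 for i ∈ {2, 3}; NE contributions (0, 8, 12), S = 20.
W^NE = Σw_i − S^NE + (Σα_i)·S^NE = 32 + 2.3·20 = 78.
Planner: ∂(Σu_j)/∂s_i = Σα_j − 1 = 2.3 > 0, so everyone contributes w_i; S^SO = 32, W^SO = 32 + 2.3·32 = 105.6.
Deadweight loss = 27.6.

27.6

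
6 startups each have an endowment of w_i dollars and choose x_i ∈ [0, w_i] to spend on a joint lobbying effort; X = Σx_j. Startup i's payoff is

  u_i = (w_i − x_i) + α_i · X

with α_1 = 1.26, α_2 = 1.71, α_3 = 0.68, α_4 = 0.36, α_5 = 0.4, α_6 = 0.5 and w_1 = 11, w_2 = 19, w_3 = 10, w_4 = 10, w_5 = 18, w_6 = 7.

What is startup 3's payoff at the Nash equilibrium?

30.4

∂u_i/∂x_i = α_i − 1, so startup i contributes w_i if α_i > 1, else 0.
α_i > 1 for i ∈ {1, 2}; NE contributions (11, 19, 0, 0, 0, 0), X = 30.
u_3 = (10 − 0) + 0.68·30 = 30.4.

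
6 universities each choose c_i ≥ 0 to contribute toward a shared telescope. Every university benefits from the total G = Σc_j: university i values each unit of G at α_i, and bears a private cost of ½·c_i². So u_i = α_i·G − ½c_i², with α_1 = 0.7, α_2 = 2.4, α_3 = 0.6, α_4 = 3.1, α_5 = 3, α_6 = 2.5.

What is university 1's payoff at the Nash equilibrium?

8.365

University i's FOC: ∂u_i/∂c_i = α_i − c_i = 0, so c_i* = α_i.
NE contributions = (0.7, 2.4, 0.6, 3.1, 3, 2.5); G = 12.3.
u_1 = α_1·G − ½·(c_1)² = 0.7·12.3 − ½·0.7² = 8.365.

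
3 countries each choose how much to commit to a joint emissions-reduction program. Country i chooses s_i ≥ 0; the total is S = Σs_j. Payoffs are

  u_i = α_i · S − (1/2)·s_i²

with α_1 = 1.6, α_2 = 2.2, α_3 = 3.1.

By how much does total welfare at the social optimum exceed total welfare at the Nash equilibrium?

Country i's FOC: ∂u_i/∂s_i = α_i − s_i = 0, so s_i* = α_i.
NE contributions = (1.6, 2.2, 3.1); S = 6.9.
W^NE = (Σα)·S − ½Σα_i² = 6.9² − ½·17.01 = 39.105.
Planner sets s_i = Σα_j = 6.9 for every i, so S^SO = 3·6.9 = 20.7.
W^SO = (Σα)·S^SO − ½·3·(Σα)² = (3/2)·6.9² = 71.415.
Deadweight loss = W^SO − W^NE = 32.31.

32.31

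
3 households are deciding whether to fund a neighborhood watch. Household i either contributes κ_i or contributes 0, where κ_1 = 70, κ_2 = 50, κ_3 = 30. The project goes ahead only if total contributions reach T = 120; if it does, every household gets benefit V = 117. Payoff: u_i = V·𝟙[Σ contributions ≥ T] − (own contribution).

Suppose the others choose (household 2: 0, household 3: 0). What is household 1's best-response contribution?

Others' total = 0. Even contributing 70 gives 70 < 120: no benefit either way.
Best response: 0.

0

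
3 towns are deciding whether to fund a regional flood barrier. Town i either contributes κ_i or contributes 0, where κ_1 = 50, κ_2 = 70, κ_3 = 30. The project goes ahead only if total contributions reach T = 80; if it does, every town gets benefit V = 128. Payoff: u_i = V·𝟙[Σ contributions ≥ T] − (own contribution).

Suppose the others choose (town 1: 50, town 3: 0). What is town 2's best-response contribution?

70

Others' total = 50. Contributing 70 brings total to 120 ≥ 80: gain V − κ_2 = 58.
Best response: 70.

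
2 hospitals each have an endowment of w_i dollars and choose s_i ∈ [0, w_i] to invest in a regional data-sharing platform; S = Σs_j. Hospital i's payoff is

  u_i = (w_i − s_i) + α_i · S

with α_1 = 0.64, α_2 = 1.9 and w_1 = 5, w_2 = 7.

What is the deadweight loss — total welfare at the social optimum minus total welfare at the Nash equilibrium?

7.7

∂u_i/∂s_i = α_i − 1, so hospital i contributes w_i if α_i > 1, else 0.
α_i > 1 for i ∈ {2}; NE contributions (0, 7), S = 7.
W^NE = Σw_i − S^NE + (Σα_i)·S^NE = 12 + 1.54·7 = 22.78.
Planner: ∂(Σu_j)/∂s_i = Σα_j − 1 = 1.54 > 0, so everyone contributes w_i; S^SO = 12, W^SO = 12 + 1.54·12 = 30.48.
Deadweight loss = 7.7.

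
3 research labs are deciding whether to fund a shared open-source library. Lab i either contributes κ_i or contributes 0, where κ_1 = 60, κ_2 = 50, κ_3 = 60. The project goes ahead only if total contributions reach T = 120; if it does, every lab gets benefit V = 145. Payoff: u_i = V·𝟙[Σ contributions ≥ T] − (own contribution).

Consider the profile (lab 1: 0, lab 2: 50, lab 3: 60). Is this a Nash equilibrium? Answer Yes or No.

No

Total = 110 < 120: not provided.
Lab 1 (pledges 0, payoff 0): pledging 60 → total 170, payoff 85. Profitable deviation.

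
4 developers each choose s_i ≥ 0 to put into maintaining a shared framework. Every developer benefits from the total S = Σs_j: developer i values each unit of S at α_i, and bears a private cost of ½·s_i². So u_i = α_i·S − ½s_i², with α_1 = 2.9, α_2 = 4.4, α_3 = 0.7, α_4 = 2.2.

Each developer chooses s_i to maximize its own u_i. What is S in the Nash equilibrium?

10.2

Developer i's FOC: ∂u_i/∂s_i = α_i − s_i = 0, so s_i* = α_i.
NE contributions = (2.9, 4.4, 0.7, 2.2); S = 10.2.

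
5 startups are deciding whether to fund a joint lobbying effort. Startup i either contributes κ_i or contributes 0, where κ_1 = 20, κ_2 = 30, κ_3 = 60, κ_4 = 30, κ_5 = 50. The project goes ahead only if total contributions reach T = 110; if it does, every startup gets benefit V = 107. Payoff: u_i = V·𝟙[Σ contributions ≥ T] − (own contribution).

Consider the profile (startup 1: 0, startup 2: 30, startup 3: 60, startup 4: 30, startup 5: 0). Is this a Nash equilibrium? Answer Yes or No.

Total = 120 ≥ 110: provided.
Startup 1 (pledges 0, payoff 107): pledging 20 → total 140, payoff 87. No gain.
Startup 2 (pledges 30, payoff 77): dropping to 0 → total 90, payoff 0. No gain.
Startup 3 (pledges 60, payoff 47): dropping to 0 → total 60, payoff 0. No gain.
Startup 4 (pledges 30, payoff 77): dropping to 0 → total 90, payoff 0. No gain.
Startup 5 (pledges 0, payoff 107): pledging 50 → total 170, payoff 57. No gain.

Yes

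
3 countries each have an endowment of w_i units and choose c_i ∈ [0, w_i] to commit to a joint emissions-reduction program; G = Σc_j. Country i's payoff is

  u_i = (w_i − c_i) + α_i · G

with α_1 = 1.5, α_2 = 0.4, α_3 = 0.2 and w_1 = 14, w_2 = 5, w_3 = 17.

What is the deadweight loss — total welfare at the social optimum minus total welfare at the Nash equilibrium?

24.2

∂u_i/∂c_i = α_i − 1, so country i contributes w_i if α_i > 1, else 0.
α_i > 1 for i ∈ {1}; NE contributions (14, 0, 0), G = 14.
W^NE = Σw_i − G^NE + (Σα_i)·G^NE = 36 + 1.1·14 = 51.4.
Planner: ∂(Σu_j)/∂c_i = Σα_j − 1 = 1.1 > 0, so everyone contributes w_i; G^SO = 36, W^SO = 36 + 1.1·36 = 75.6.
Deadweight loss = 24.2.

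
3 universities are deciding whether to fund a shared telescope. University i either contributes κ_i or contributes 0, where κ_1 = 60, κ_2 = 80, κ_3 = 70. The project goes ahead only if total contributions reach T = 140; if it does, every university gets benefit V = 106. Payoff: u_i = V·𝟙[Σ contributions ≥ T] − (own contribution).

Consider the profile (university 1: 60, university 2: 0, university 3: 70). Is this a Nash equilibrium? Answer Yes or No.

No

Total = 130 < 140: not provided.
University 1 (pledges 60, payoff -60): dropping to 0 → total 70, payoff 0. Profitable deviation.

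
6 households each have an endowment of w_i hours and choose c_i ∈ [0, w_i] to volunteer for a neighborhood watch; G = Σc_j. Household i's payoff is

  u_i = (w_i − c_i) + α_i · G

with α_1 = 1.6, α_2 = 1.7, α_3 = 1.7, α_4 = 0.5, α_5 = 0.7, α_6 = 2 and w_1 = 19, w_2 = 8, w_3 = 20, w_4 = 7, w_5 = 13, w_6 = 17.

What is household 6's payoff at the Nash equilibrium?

∂u_i/∂c_i = α_i − 1, so household i contributes w_i if α_i > 1, else 0.
α_i > 1 for i ∈ {1, 2, 3, 6}; NE contributions (19, 8, 20, 0, 0, 17), G = 64.
u_6 = (17 − 17) + 2·64 = 128.

128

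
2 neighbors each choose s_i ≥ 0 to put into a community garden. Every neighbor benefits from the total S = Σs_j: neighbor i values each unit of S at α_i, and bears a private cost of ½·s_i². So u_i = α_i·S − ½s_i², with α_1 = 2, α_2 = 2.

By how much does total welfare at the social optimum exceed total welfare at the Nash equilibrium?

Neighbor i's FOC: ∂u_i/∂s_i = α_i − s_i = 0, so s_i* = α_i.
NE contributions = (2, 2); S = 4.
W^NE = (Σα)·S − ½Σα_i² = 4² − ½·8 = 12.
Planner sets s_i = Σα_j = 4 for every i, so S^SO = 2·4 = 8.
W^SO = (Σα)·S^SO − ½·2·(Σα)² = (2/2)·4² = 16.
Deadweight loss = W^SO − W^NE = 4.

4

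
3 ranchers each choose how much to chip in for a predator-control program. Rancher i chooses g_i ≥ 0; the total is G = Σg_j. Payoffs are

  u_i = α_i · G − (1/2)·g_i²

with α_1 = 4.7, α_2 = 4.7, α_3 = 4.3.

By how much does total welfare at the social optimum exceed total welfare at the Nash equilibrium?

125.18

Rancher i's FOC: ∂u_i/∂g_i = α_i − g_i = 0, so g_i* = α_i.
NE contributions = (4.7, 4.7, 4.3); G = 13.7.
W^NE = (Σα)·G − ½Σα_i² = 13.7² − ½·62.67 = 156.355.
Planner sets g_i = Σα_j = 13.7 for every i, so G^SO = 3·13.7 = 41.1.
W^SO = (Σα)·G^SO − ½·3·(Σα)² = (3/2)·13.7² = 281.535.
Deadweight loss = W^SO − W^NE = 125.18.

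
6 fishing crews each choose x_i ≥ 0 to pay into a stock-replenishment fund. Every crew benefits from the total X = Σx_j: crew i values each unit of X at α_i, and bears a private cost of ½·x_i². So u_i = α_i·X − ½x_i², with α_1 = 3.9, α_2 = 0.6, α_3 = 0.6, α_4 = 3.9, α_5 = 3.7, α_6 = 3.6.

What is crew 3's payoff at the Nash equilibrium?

Crew i's FOC: ∂u_i/∂x_i = α_i − x_i = 0, so x_i* = α_i.
NE contributions = (3.9, 0.6, 0.6, 3.9, 3.7, 3.6); X = 16.3.
u_3 = α_3·X − ½·(x_3)² = 0.6·16.3 − ½·0.6² = 9.6.

9.6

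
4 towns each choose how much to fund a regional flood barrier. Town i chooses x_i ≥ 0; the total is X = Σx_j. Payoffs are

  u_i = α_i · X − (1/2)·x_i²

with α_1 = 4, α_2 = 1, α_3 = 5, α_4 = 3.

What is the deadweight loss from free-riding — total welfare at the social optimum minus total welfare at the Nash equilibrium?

194.5

Town i's FOC: ∂u_i/∂x_i = α_i − x_i = 0, so x_i* = α_i.
NE contributions = (4, 1, 5, 3); X = 13.
W^NE = (Σα)·X − ½Σα_i² = 13² − ½·51 = 143.5.
Planner sets x_i = Σα_j = 13 for every i, so X^SO = 4·13 = 52.
W^SO = (Σα)·X^SO − ½·4·(Σα)² = (4/2)·13² = 338.
Deadweight loss = W^SO − W^NE = 194.5.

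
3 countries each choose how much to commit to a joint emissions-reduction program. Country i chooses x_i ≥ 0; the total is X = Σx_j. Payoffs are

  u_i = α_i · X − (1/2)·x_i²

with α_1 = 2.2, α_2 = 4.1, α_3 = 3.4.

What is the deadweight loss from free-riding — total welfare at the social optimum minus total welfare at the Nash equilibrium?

63.65

Country i's FOC: ∂u_i/∂x_i = α_i − x_i = 0, so x_i* = α_i.
NE contributions = (2.2, 4.1, 3.4); X = 9.7.
W^NE = (Σα)·X − ½Σα_i² = 9.7² − ½·33.21 = 77.485.
Planner sets x_i = Σα_j = 9.7 for every i, so X^SO = 3·9.7 = 29.1.
W^SO = (Σα)·X^SO − ½·3·(Σα)² = (3/2)·9.7² = 141.135.
Deadweight loss = W^SO − W^NE = 63.65.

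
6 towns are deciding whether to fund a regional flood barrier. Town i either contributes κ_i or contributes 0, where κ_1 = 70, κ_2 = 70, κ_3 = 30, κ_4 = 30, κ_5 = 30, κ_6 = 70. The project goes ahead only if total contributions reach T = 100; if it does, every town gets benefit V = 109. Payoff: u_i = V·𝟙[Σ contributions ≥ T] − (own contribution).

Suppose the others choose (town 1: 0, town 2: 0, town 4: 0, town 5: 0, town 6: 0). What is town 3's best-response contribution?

Others' total = 0. Even contributing 30 gives 30 < 100: no benefit either way.
Best response: 0.

0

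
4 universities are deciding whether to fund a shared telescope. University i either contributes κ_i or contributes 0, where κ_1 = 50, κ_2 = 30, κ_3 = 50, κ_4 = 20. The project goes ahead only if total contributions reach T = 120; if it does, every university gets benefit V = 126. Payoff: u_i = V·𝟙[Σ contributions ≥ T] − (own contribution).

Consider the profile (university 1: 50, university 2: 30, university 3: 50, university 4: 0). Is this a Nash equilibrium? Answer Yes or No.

Total = 130 ≥ 120: provided.
University 1 (pledges 50, payoff 76): dropping to 0 → total 80, payoff 0. No gain.
University 2 (pledges 30, payoff 96): dropping to 0 → total 100, payoff 0. No gain.
University 3 (pledges 50, payoff 76): dropping to 0 → total 80, payoff 0. No gain.
University 4 (pledges 0, payoff 126): pledging 20 → total 150, payoff 106. No gain.

Yes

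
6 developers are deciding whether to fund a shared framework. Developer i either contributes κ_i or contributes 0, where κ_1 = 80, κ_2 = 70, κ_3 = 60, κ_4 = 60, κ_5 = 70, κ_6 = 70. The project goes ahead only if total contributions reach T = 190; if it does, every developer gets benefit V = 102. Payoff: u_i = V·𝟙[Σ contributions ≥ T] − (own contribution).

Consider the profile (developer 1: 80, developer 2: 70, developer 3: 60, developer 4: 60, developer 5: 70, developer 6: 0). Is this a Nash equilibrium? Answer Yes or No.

Total = 340 ≥ 190: provided.
Developer 1 (pledges 80, payoff 22): dropping to 0 → total 260, payoff 102. Profitable deviation.

No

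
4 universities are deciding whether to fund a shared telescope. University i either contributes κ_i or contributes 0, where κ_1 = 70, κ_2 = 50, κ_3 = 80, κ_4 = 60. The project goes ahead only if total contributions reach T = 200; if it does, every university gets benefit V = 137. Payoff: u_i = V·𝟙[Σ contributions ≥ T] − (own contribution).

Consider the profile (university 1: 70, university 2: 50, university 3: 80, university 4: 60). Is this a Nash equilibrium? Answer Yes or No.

Total = 260 ≥ 200: provided.
University 1 (pledges 70, payoff 67): dropping to 0 → total 190, payoff 0. No gain.
University 2 (pledges 50, payoff 87): dropping to 0 → total 210, payoff 137. Profitable deviation.

No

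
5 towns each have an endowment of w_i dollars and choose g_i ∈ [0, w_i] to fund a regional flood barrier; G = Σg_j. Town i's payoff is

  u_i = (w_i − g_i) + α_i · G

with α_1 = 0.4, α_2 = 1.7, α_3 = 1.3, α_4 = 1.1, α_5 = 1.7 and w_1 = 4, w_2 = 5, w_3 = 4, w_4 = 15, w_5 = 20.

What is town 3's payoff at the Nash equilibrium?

∂u_i/∂g_i = α_i − 1, so town i contributes w_i if α_i > 1, else 0.
α_i > 1 for i ∈ {2, 3, 4, 5}; NE contributions (0, 5, 4, 15, 20), G = 44.
u_3 = (4 − 4) + 1.3·44 = 57.2.

57.2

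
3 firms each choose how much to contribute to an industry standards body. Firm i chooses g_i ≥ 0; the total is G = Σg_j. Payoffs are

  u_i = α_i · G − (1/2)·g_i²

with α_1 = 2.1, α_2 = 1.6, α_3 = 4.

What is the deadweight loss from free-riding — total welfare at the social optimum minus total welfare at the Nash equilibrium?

Firm i's FOC: ∂u_i/∂g_i = α_i − g_i = 0, so g_i* = α_i.
NE contributions = (2.1, 1.6, 4); G = 7.7.
W^NE = (Σα)·G − ½Σα_i² = 7.7² − ½·22.97 = 47.805.
Planner sets g_i = Σα_j = 7.7 for every i, so G^SO = 3·7.7 = 23.1.
W^SO = (Σα)·G^SO − ½·3·(Σα)² = (3/2)·7.7² = 88.935.
Deadweight loss = W^SO − W^NE = 41.13.

41.13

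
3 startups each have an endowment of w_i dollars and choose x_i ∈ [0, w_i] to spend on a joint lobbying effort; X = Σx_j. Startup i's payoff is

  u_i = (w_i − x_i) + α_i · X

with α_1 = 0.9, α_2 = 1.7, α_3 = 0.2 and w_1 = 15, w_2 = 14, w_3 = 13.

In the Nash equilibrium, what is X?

∂u_i/∂x_i = α_i − 1, so startup i contributes w_i if α_i > 1, else 0.
α_i > 1 for i ∈ {2}; NE contributions (0, 14, 0), X = 14.

14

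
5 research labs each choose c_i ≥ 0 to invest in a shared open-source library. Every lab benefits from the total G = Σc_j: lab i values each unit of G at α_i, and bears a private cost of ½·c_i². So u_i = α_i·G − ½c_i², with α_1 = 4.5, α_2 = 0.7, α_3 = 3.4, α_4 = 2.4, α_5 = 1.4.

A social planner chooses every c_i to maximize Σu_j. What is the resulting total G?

Planner FOC: ∂(Σu_j)/∂c_i = (Σα_j) − c_i = 0, so c_i^SO = Σα_j = 12.4 for every i; G^SO = 62.

62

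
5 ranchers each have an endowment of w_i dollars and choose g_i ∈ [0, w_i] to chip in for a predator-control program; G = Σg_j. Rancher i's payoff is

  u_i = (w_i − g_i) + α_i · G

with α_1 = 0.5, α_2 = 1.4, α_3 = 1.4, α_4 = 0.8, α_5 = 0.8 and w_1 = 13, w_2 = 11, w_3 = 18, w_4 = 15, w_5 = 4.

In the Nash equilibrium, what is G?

29

∂u_i/∂g_i = α_i − 1, so rancher i contributes w_i if α_i > 1, else 0.
α_i > 1 for i ∈ {2, 3}; NE contributions (0, 11, 18, 0, 0), G = 29.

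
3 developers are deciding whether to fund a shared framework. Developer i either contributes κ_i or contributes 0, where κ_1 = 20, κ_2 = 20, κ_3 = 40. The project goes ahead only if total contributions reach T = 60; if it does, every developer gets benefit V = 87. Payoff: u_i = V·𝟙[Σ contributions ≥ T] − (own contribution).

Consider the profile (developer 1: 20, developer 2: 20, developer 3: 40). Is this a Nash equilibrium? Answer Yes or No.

Total = 80 ≥ 60: provided.
Developer 1 (pledges 20, payoff 67): dropping to 0 → total 60, payoff 87. Profitable deviation.

No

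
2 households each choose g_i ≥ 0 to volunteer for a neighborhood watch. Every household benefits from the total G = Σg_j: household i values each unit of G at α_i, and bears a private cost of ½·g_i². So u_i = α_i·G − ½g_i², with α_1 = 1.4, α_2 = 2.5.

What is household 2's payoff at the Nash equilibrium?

Household i's FOC: ∂u_i/∂g_i = α_i − g_i = 0, so g_i* = α_i.
NE contributions = (1.4, 2.5); G = 3.9.
u_2 = α_2·G − ½·(g_2)² = 2.5·3.9 − ½·2.5² = 6.625.

6.625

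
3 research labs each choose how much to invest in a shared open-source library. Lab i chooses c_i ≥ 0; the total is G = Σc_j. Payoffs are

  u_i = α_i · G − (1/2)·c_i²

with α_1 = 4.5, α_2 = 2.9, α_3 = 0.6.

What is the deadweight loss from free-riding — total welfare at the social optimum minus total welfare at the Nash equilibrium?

Lab i's FOC: ∂u_i/∂c_i = α_i − c_i = 0, so c_i* = α_i.
NE contributions = (4.5, 2.9, 0.6); G = 8.
W^NE = (Σα)·G − ½Σα_i² = 8² − ½·29.02 = 49.49.
Planner sets c_i = Σα_j = 8 for every i, so G^SO = 3·8 = 24.
W^SO = (Σα)·G^SO − ½·3·(Σα)² = (3/2)·8² = 96.
Deadweight loss = W^SO − W^NE = 46.51.

46.51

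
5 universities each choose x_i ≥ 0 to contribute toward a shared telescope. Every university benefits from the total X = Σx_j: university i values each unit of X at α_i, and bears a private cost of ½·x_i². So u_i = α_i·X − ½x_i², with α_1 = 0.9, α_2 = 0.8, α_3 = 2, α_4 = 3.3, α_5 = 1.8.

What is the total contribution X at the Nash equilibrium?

8.8

University i's FOC: ∂u_i/∂x_i = α_i − x_i = 0, so x_i* = α_i.
NE contributions = (0.9, 0.8, 2, 3.3, 1.8); X = 8.8.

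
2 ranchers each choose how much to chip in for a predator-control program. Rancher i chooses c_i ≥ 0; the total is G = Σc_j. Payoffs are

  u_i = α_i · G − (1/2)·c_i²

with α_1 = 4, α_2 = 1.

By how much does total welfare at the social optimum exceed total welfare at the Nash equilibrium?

8.5

Rancher i's FOC: ∂u_i/∂c_i = α_i − c_i = 0, so c_i* = α_i.
NE contributions = (4, 1); G = 5.
W^NE = (Σα)·G − ½Σα_i² = 5² − ½·17 = 16.5.
Planner sets c_i = Σα_j = 5 for every i, so G^SO = 2·5 = 10.
W^SO = (Σα)·G^SO − ½·2·(Σα)² = (2/2)·5² = 25.
Deadweight loss = W^SO − W^NE = 8.5.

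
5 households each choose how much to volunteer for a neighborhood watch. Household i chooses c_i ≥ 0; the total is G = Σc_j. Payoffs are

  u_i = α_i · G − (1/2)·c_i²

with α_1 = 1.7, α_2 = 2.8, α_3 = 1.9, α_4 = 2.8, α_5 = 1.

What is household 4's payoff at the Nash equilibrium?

24.64

Household i's FOC: ∂u_i/∂c_i = α_i − c_i = 0, so c_i* = α_i.
NE contributions = (1.7, 2.8, 1.9, 2.8, 1); G = 10.2.
u_4 = α_4·G − ½·(c_4)² = 2.8·10.2 − ½·2.8² = 24.64.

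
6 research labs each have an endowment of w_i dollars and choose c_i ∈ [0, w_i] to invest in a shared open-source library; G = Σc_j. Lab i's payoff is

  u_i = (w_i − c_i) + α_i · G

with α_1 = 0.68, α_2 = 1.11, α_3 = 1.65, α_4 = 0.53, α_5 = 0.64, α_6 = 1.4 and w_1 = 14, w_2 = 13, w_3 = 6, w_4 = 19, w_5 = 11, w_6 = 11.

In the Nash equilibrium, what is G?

∂u_i/∂c_i = α_i − 1, so lab i contributes w_i if α_i > 1, else 0.
α_i > 1 for i ∈ {2, 3, 6}; NE contributions (0, 13, 6, 0, 0, 11), G = 30.

30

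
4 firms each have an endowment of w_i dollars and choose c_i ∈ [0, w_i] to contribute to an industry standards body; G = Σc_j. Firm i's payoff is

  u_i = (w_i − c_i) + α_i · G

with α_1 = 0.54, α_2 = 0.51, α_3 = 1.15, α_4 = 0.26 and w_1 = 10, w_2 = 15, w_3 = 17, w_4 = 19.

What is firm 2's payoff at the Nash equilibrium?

23.67

∂u_i/∂c_i = α_i − 1, so firm i contributes w_i if α_i > 1, else 0.
α_i > 1 for i ∈ {3}; NE contributions (0, 0, 17, 0), G = 17.
u_2 = (15 − 0) + 0.51·17 = 23.67.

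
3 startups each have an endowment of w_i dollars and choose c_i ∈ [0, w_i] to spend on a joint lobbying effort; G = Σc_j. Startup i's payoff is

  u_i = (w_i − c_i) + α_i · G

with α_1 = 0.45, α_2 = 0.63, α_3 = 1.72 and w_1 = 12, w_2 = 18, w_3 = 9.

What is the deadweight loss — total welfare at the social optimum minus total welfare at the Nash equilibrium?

54

∂u_i/∂c_i = α_i − 1, so startup i contributes w_i if α_i > 1, else 0.
α_i > 1 for i ∈ {3}; NE contributions (0, 0, 9), G = 9.
W^NE = Σw_i − G^NE + (Σα_i)·G^NE = 39 + 1.8·9 = 55.2.
Planner: ∂(Σu_j)/∂c_i = Σα_j − 1 = 1.8 > 0, so everyone contributes w_i; G^SO = 39, W^SO = 39 + 1.8·39 = 109.2.
Deadweight loss = 54.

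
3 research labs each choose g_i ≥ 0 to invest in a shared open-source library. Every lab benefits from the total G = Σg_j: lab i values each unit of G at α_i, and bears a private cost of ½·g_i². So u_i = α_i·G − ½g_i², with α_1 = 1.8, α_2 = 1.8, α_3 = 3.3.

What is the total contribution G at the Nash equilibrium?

6.9

Lab i's FOC: ∂u_i/∂g_i = α_i − g_i = 0, so g_i* = α_i.
NE contributions = (1.8, 1.8, 3.3); G = 6.9.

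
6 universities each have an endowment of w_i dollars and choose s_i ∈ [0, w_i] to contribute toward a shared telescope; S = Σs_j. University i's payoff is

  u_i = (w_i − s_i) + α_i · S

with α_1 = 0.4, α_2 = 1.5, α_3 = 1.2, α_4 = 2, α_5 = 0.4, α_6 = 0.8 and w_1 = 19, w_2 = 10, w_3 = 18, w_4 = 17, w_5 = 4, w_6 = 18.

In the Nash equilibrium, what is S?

45

∂u_i/∂s_i = α_i − 1, so university i contributes w_i if α_i > 1, else 0.
α_i > 1 for i ∈ {2, 3, 4}; NE contributions (0, 10, 18, 17, 0, 0), S = 45.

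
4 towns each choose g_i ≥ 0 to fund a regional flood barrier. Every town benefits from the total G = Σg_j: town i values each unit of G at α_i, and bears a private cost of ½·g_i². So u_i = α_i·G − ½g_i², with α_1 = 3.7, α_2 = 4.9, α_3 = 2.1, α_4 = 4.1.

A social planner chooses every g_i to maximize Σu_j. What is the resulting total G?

Planner FOC: ∂(Σu_j)/∂g_i = (Σα_j) − g_i = 0, so g_i^SO = Σα_j = 14.8 for every i; G^SO = 59.2.

59.2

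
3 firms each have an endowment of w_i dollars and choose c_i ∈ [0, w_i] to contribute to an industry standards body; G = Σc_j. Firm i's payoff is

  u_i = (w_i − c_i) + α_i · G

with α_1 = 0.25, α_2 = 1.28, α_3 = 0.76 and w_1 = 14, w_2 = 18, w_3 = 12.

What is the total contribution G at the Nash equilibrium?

∂u_i/∂c_i = α_i − 1, so firm i contributes w_i if α_i > 1, else 0.
α_i > 1 for i ∈ {2}; NE contributions (0, 18, 0), G = 18.

18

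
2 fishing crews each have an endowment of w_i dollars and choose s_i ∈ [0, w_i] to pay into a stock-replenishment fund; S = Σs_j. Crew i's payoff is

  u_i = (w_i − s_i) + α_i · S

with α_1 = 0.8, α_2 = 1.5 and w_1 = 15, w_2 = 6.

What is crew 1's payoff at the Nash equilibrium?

19.8

∂u_i/∂s_i = α_i − 1, so crew i contributes w_i if α_i > 1, else 0.
α_i > 1 for i ∈ {2}; NE contributions (0, 6), S = 6.
u_1 = (15 − 0) + 0.8·6 = 19.8.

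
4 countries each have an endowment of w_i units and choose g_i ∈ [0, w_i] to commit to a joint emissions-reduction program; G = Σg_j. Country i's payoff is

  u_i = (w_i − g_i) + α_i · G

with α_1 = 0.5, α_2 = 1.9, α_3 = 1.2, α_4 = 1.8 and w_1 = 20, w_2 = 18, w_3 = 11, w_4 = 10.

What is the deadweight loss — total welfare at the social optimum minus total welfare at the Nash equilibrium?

∂u_i/∂g_i = α_i − 1, so country i contributes w_i if α_i > 1, else 0.
α_i > 1 for i ∈ {2, 3, 4}; NE contributions (0, 18, 11, 10), G = 39.
W^NE = Σw_i − G^NE + (Σα_i)·G^NE = 59 + 4.4·39 = 230.6.
Planner: ∂(Σu_j)/∂g_i = Σα_j − 1 = 4.4 > 0, so everyone contributes w_i; G^SO = 59, W^SO = 59 + 4.4·59 = 318.6.
Deadweight loss = 88.

88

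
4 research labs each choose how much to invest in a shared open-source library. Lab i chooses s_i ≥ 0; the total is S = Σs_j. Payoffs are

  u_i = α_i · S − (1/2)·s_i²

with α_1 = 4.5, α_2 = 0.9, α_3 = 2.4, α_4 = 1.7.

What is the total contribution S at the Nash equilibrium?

9.5

Lab i's FOC: ∂u_i/∂s_i = α_i − s_i = 0, so s_i* = α_i.
NE contributions = (4.5, 0.9, 2.4, 1.7); S = 9.5.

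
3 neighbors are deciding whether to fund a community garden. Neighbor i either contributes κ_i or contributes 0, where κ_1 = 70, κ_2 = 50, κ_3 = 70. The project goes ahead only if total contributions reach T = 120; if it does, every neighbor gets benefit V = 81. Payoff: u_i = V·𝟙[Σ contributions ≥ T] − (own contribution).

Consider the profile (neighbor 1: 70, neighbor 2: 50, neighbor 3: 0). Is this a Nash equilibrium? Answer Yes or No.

Yes

Total = 120 ≥ 120: provided.
Neighbor 1 (pledges 70, payoff 11): dropping to 0 → total 50, payoff 0. No gain.
Neighbor 2 (pledges 50, payoff 31): dropping to 0 → total 70, payoff 0. No gain.
Neighbor 3 (pledges 0, payoff 81): pledging 70 → total 190, payoff 11. No gain.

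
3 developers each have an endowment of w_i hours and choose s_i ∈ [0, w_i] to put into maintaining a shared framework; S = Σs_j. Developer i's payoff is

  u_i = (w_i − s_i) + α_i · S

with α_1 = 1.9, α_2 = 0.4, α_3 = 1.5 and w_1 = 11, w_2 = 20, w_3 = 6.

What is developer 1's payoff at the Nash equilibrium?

∂u_i/∂s_i = α_i − 1, so developer i contributes w_i if α_i > 1, else 0.
α_i > 1 for i ∈ {1, 3}; NE contributions (11, 0, 6), S = 17.
u_1 = (11 − 11) + 1.9·17 = 32.3.

32.3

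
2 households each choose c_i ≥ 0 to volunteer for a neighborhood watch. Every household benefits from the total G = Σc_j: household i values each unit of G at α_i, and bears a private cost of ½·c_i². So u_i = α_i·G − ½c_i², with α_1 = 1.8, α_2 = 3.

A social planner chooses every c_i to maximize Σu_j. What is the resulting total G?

Planner FOC: ∂(Σu_j)/∂c_i = (Σα_j) − c_i = 0, so c_i^SO = Σα_j = 4.8 for every i; G^SO = 9.6.

9.6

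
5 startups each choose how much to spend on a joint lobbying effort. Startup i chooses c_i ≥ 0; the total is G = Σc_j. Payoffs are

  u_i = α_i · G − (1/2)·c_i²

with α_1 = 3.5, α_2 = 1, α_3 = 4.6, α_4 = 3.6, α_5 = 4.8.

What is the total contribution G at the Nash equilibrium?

Startup i's FOC: ∂u_i/∂c_i = α_i − c_i = 0, so c_i* = α_i.
NE contributions = (3.5, 1, 4.6, 3.6, 4.8); G = 17.5.

17.5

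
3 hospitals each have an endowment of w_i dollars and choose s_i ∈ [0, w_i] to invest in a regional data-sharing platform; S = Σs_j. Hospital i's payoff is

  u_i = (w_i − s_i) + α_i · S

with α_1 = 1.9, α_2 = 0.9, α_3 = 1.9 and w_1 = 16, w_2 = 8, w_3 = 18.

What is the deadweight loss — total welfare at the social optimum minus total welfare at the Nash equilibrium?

29.6

∂u_i/∂s_i = α_i − 1, so hospital i contributes w_i if α_i > 1, else 0.
α_i > 1 for i ∈ {1, 3}; NE contributions (16, 0, 18), S = 34.
W^NE = Σw_i − S^NE + (Σα_i)·S^NE = 42 + 3.7·34 = 167.8.
Planner: ∂(Σu_j)/∂s_i = Σα_j − 1 = 3.7 > 0, so everyone contributes w_i; S^SO = 42, W^SO = 42 + 3.7·42 = 197.4.
Deadweight loss = 29.6.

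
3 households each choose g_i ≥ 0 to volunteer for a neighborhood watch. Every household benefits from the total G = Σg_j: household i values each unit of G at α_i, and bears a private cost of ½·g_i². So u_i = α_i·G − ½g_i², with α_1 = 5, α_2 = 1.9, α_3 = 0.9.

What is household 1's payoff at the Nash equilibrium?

Household i's FOC: ∂u_i/∂g_i = α_i − g_i = 0, so g_i* = α_i.
NE contributions = (5, 1.9, 0.9); G = 7.8.
u_1 = α_1·G − ½·(g_1)² = 5·7.8 − ½·5² = 26.5.

26.5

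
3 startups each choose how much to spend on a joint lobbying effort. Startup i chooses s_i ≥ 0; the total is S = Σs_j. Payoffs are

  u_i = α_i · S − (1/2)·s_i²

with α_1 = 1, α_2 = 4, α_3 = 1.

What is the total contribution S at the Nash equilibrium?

Startup i's FOC: ∂u_i/∂s_i = α_i − s_i = 0, so s_i* = α_i.
NE contributions = (1, 4, 1); S = 6.

6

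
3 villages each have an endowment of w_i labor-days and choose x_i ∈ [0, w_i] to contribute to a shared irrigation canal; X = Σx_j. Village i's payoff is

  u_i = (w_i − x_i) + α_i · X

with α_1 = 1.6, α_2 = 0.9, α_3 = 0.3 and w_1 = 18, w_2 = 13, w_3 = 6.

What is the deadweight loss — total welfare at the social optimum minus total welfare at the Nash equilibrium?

∂u_i/∂x_i = α_i − 1, so village i contributes w_i if α_i > 1, else 0.
α_i > 1 for i ∈ {1}; NE contributions (18, 0, 0), X = 18.
W^NE = Σw_i − X^NE + (Σα_i)·X^NE = 37 + 1.8·18 = 69.4.
Planner: ∂(Σu_j)/∂x_i = Σα_j − 1 = 1.8 > 0, so everyone contributes w_i; X^SO = 37, W^SO = 37 + 1.8·37 = 103.6.
Deadweight loss = 34.2.

34.2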